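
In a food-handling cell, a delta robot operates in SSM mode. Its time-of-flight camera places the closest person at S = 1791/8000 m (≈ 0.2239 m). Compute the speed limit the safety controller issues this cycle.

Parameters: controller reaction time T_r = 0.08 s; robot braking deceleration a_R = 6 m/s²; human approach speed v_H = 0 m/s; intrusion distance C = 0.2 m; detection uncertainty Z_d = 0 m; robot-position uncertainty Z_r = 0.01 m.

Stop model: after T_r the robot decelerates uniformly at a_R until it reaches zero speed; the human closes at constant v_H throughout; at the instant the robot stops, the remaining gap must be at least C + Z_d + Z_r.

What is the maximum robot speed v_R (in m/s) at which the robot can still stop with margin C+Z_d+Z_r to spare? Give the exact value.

at the boundary: (1/12)·v² + (2/25)·v + (-111/8000) = 0
  disc = (2/25)² − 4·(1/12)·(-111/8000) = 441/40000 ; √disc = 21/200
  v_R = (−(2/25) + 21/200) / (2·(1/12)) = 3/20 m/s
check:
stop time T_s = (3/20)/6 = 0.0250 s
robot in T_r: 0.1500·0.0800 = 0.0120 m
braking distance = 0.1500²/(2·6.0000) = 0.0019 m
person approaches 0.0000·(0.0800+0.0250) = 0.0000 m
residual clearance needed = 0.2000+0.0000+0.0100 = 0.2100 m
sum ≈ 0.0120+0.0019+0.0000+0.2100 ≈ 0.2239 m = S ✓

v_R_max = 3/20 m/s = 0.1500 m/s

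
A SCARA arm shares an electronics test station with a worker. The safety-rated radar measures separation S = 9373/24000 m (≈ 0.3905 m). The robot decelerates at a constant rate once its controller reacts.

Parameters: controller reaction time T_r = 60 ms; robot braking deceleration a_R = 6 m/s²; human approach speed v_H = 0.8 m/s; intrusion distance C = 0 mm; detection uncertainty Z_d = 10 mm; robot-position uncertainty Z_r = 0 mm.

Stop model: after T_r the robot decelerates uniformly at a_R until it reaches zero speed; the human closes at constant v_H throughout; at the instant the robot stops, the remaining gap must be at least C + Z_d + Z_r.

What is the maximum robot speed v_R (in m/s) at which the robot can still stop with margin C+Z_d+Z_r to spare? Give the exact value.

v_R_max = 23/20 m/s = 1.1500 m/s

quadratic (1/12)·v² + (29/150)·v + (-7981/24000) = 0
  disc = (29/150)² − 4·(1/12)·(-7981/24000) = 5929/40000 ; √disc = 77/200
  v_R = (−(29/150) + 77/200) / (2·(1/12)) = 23/20 m/s
check:
stop time T_s = (23/20)/6 = 0.1917 s
reaction-phase robot travel = 1.1500·0.0600 = 0.0690 m
braking distance = 1.1500²/(2·6.0000) = 0.1102 m
person approaches 0.8000·(0.0600+0.1917) = 0.2013 m
residual clearance needed = 0.0000+0.0100+0.0000 = 0.0100 m
sum ≈ 0.0690+0.1102+0.2013+0.0100 ≈ 0.3905 m = S ✓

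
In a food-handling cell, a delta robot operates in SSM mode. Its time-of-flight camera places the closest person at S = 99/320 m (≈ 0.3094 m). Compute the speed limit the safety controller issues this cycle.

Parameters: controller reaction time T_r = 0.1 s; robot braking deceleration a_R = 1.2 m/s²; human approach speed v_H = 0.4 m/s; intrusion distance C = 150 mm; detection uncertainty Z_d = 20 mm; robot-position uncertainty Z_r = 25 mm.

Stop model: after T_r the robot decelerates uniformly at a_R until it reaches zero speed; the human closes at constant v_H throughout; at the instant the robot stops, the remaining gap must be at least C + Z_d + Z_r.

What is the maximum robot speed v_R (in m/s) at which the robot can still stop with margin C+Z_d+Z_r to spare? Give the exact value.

v_R_max = 3/20 m/s = 0.1500 m/s

at the boundary: (5/12)·v² + (13/30)·v + (-119/1600) = 0
  disc = (13/30)² − 4·(5/12)·(-119/1600) = 4489/14400 ; √disc = 67/120
  v_R = (−(13/30) + 67/120) / (2·(5/12)) = 3/20 m/s
check:
T_s = v_R/a_R = (3/20)/(6/5) = 0.1250 s
robot covers v_R·T_r = 0.1500·0.1000 = 0.0150 m before braking
braking distance = 0.1500²/(2·1.2000) = 0.0094 m
person approaches 0.4000·(0.1000+0.1250) = 0.0900 m
C+Z_d+Z_r = 0.1500+0.0200+0.0250 = 0.1950 m
sum ≈ 0.0150+0.0094+0.0900+0.1950 ≈ 0.3094 m = S ✓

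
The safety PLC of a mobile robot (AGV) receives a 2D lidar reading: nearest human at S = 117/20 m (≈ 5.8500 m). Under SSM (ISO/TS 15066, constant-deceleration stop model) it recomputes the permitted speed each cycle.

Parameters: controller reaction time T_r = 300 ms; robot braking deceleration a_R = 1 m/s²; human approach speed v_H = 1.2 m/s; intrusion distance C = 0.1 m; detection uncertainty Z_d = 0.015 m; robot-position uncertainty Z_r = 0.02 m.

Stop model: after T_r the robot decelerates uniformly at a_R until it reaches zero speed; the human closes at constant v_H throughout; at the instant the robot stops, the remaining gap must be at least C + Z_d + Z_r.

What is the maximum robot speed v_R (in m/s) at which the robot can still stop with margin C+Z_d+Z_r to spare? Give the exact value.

v_R_max = 21/10 m/s = 2.1000 m/s

quadratic (1/2)·v² + (3/2)·v + (-1071/200) = 0
  disc = (3/2)² − 4·(1/2)·(-1071/200) = 324/25 ; √disc = 18/5
  v_R = (−(3/2) + 18/5) / (2·(1/2)) = 21/10 m/s
check:
T_s = v_R/a_R = (21/10)/1 = 2.1000 s
robot covers v_R·T_r = 2.1000·0.3000 = 0.6300 m before braking
braking distance = 2.1000²/(2·1.0000) = 2.2050 m
person approaches 1.2000·(0.3000+2.1000) = 2.8800 m
residual clearance needed = 0.1000+0.0150+0.0200 = 0.1350 m
sum ≈ 0.6300+2.2050+2.8800+0.1350 ≈ 5.8500 m = S ✓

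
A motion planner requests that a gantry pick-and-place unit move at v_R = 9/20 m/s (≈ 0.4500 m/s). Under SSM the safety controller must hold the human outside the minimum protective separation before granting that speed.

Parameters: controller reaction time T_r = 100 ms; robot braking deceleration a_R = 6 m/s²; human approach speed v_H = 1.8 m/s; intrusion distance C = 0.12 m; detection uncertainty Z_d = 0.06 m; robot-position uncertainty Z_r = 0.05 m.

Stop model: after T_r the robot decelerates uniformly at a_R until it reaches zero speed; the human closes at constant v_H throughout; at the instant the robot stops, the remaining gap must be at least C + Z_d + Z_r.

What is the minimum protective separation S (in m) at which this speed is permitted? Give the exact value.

stop time T_s = (9/20)/6 = 0.0750 s
robot in T_r: 0.4500·0.1000 = 0.0450 m
robot covers 0.4500·0.0750 − ½·6.0000·0.0750² = 0.0169 m while stopping
human over T_r+T_s: 1.8000·(0.1000+0.0750) = 0.3150 m
C+Z_d+Z_r = 0.1200+0.0600+0.0500 = 0.2300 m
S_min ≈ 0.0450+0.0169+0.3150+0.2300  ⇒  S_min = 971/1600 m

S_min = 971/1600 m = 0.6069 m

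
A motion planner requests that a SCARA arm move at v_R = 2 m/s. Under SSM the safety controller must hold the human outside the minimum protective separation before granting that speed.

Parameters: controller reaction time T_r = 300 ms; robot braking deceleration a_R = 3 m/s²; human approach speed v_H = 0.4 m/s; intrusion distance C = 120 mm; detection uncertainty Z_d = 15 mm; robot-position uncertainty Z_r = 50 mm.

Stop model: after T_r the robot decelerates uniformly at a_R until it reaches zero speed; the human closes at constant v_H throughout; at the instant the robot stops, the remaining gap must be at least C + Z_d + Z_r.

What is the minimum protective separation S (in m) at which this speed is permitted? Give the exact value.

S_min = 1103/600 m = 1.8383 m

T_s = v_R/a_R = 2/3 = 0.6667 s
reaction-phase robot travel = 2.0000·0.3000 = 0.6000 m
robot under decel: 2.0000²/(2·3.0000) = 0.6667 m
person approaches 0.4000·(0.3000+0.6667) = 0.3867 m
margins: 0.1200+0.0150+0.0500 = 0.1850 m
S_min ≈ 0.6000+0.6667+0.3867+0.1850  ⇒  S_min = 1103/600 m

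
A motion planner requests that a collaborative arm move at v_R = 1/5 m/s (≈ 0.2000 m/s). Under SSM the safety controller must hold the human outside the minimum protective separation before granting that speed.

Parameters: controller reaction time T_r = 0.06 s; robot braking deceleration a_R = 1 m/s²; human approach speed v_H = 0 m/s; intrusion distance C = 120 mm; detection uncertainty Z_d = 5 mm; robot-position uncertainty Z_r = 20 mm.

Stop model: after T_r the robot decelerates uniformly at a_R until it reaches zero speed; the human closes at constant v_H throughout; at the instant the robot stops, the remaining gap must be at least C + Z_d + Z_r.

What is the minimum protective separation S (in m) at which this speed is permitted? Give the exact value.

stop time T_s = (1/5)/1 = 0.2000 s
robot in T_r: 0.2000·0.0600 = 0.0120 m
robot covers 0.2000·0.2000 − ½·1.0000·0.2000² = 0.0200 m while stopping
human over T_r+T_s: 0.0000·(0.0600+0.2000) = 0.0000 m
C+Z_d+Z_r = 0.1200+0.0050+0.0200 = 0.1450 m
S_min ≈ 0.0120+0.0200+0.0000+0.1450  ⇒  S_min = 177/1000 m

S_min = 177/1000 m = 0.1770 m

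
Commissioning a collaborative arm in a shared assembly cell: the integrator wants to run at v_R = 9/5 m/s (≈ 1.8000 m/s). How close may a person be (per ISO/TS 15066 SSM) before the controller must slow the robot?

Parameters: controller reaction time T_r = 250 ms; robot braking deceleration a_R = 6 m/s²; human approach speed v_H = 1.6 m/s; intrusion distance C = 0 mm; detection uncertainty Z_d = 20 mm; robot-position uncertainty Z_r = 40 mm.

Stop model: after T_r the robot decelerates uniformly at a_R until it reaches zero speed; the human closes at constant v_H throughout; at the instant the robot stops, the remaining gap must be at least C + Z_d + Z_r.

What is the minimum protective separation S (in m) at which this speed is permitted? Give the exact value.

S_min = 83/50 m = 1.6600 m

stop time T_s = (9/5)/6 = 0.3000 s
reaction-phase robot travel = 1.8000·0.2500 = 0.4500 m
braking distance = 1.8000²/(2·6.0000) = 0.2700 m
person approaches 1.6000·(0.2500+0.3000) = 0.8800 m
C+Z_d+Z_r = 0.0000+0.0200+0.0400 = 0.0600 m
S_min ≈ 0.4500+0.2700+0.8800+0.0600  ⇒  S_min = 83/50 m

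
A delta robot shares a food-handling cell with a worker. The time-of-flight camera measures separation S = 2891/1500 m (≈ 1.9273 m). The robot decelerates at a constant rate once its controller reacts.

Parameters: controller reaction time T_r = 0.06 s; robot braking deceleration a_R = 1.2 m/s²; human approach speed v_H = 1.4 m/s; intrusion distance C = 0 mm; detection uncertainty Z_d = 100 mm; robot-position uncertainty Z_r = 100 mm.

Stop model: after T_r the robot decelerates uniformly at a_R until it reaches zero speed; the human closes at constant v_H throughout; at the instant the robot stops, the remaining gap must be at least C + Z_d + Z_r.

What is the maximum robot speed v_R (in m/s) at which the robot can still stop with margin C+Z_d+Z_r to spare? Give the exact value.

v_R_max = 1 m/s = 1.0000 m/s

quadratic (5/12)·v² + (92/75)·v + (-493/300) = 0
  disc = (92/75)² − 4·(5/12)·(-493/300) = 10609/2500 ; √disc = 103/50
  v_R = (−(92/75) + 103/50) / (2·(5/12)) = 1 m/s
check:
braking lasts T_s = 1/(6/5) = 0.8333 s
robot covers v_R·T_r = 1.0000·0.0600 = 0.0600 m before braking
braking distance = 1.0000²/(2·1.2000) = 0.4167 m
person approaches 1.4000·(0.0600+0.8333) = 1.2507 m
residual clearance needed = 0.0000+0.1000+0.1000 = 0.2000 m
sum ≈ 0.0600+0.4167+1.2507+0.2000 ≈ 1.9273 m = S ✓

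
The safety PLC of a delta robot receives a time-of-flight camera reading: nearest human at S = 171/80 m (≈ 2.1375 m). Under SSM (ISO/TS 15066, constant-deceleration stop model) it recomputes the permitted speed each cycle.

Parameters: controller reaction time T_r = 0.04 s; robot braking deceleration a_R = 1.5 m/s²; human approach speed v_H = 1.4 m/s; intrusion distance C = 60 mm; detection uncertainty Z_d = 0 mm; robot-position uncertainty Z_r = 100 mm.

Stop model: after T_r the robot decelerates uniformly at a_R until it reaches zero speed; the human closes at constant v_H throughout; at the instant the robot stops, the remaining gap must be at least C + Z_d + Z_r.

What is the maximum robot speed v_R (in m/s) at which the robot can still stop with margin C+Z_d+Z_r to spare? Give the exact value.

quadratic (1/3)·v² + (73/75)·v + (-3843/2000) = 0
  disc = (73/75)² − 4·(1/3)·(-3843/2000) = 78961/22500 ; √disc = 281/150
  v_R = (−(73/75) + 281/150) / (2·(1/3)) = 27/20 m/s
check:
T_s = v_R/a_R = (27/20)/(3/2) = 0.9000 s
reaction-phase robot travel = 1.3500·0.0400 = 0.0540 m
robot covers 1.3500·0.9000 − ½·1.5000·0.9000² = 0.6075 m while stopping
person approaches 1.4000·(0.0400+0.9000) = 1.3160 m
C+Z_d+Z_r = 0.0600+0.0000+0.1000 = 0.1600 m
sum ≈ 0.0540+0.6075+1.3160+0.1600 ≈ 2.1375 m = S ✓

v_R_max = 27/20 m/s = 1.3500 m/s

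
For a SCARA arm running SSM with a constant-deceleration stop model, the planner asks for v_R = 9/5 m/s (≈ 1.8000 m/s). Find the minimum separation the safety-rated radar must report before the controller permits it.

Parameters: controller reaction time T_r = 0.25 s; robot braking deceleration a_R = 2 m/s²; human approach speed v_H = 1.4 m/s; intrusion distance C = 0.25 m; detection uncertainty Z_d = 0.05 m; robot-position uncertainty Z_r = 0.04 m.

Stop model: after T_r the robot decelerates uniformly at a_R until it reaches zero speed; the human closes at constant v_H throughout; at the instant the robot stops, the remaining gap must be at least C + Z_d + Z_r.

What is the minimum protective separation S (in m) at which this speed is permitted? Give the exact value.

S_min = 321/100 m = 3.2100 m

T_s = v_R/a_R = (9/5)/2 = 0.9000 s
reaction-phase robot travel = 1.8000·0.2500 = 0.4500 m
robot covers 1.8000·0.9000 − ½·2.0000·0.9000² = 0.8100 m while stopping
person approaches 1.4000·(0.2500+0.9000) = 1.6100 m
margins: 0.2500+0.0500+0.0400 = 0.3400 m
S_min ≈ 0.4500+0.8100+1.6100+0.3400  ⇒  S_min = 321/100 m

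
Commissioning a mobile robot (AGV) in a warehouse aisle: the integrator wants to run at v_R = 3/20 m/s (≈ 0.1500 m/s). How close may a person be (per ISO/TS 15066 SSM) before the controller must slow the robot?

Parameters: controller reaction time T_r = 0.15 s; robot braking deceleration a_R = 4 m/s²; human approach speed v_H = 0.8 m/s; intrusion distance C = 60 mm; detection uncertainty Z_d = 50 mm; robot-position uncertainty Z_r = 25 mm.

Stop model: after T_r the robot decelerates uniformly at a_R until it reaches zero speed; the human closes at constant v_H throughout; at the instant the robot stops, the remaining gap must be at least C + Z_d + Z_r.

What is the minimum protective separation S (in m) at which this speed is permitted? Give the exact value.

S_min = 993/3200 m = 0.3103 m

T_s = v_R/a_R = (3/20)/4 = 0.0375 s
robot covers v_R·T_r = 0.1500·0.1500 = 0.0225 m before braking
robot covers 0.1500·0.0375 − ½·4.0000·0.0375² = 0.0028 m while stopping
human closes 0.8000·0.1875 = 0.1500 m
C+Z_d+Z_r = 0.0600+0.0500+0.0250 = 0.1350 m
S_min ≈ 0.0225+0.0028+0.1500+0.1350  ⇒  S_min = 993/3200 m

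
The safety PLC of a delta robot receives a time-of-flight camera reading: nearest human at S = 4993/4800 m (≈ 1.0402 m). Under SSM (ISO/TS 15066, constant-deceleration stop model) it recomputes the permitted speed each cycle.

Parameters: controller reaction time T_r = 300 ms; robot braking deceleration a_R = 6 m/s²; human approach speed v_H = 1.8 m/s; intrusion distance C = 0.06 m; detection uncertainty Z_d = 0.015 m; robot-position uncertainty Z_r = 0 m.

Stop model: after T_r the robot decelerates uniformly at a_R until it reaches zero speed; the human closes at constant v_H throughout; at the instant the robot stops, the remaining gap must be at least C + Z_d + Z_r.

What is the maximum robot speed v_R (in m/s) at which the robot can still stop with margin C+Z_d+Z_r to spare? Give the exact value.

v_R_max = 13/20 m/s = 0.6500 m/s

at the boundary: (1/12)·v² + (3/5)·v + (-2041/4800) = 0
  disc = (3/5)² − 4·(1/12)·(-2041/4800) = 289/576 ; √disc = 17/24
  v_R = (−(3/5) + 17/24) / (2·(1/12)) = 13/20 m/s
check:
braking lasts T_s = (13/20)/6 = 0.1083 s
robot covers v_R·T_r = 0.6500·0.3000 = 0.1950 m before braking
robot under decel: 0.6500²/(2·6.0000) = 0.0352 m
human closes 1.8000·0.4083 = 0.7350 m
margins: 0.0600+0.0150+0.0000 = 0.0750 m
sum ≈ 0.1950+0.0352+0.7350+0.0750 ≈ 1.0402 m = S ✓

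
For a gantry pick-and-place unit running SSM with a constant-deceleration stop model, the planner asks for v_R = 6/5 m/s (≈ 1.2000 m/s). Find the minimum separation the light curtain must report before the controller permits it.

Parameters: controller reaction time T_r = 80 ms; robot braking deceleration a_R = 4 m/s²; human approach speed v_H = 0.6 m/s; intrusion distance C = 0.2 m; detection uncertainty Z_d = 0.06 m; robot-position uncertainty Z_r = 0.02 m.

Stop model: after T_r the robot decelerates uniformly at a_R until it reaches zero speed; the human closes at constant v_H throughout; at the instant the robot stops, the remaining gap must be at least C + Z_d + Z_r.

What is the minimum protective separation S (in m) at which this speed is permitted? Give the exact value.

T_s = v_R/a_R = (6/5)/4 = 0.3000 s
robot in T_r: 1.2000·0.0800 = 0.0960 m
robot covers 1.2000·0.3000 − ½·4.0000·0.3000² = 0.1800 m while stopping
human over T_r+T_s: 0.6000·(0.0800+0.3000) = 0.2280 m
C+Z_d+Z_r = 0.2000+0.0600+0.0200 = 0.2800 m
S_min ≈ 0.0960+0.1800+0.2280+0.2800  ⇒  S_min = 98/125 m

S_min = 98/125 m = 0.7840 m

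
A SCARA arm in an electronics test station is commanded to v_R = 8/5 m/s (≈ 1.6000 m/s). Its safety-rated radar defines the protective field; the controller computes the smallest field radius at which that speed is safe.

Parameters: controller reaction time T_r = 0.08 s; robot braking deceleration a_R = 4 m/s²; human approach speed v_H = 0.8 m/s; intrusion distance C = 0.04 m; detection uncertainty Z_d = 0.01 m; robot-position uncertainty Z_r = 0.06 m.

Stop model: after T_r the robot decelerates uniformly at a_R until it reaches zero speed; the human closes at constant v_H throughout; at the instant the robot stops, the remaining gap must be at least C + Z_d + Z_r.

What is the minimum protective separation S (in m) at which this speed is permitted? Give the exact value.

S_min = 471/500 m = 0.9420 m

T_s = v_R/a_R = (8/5)/4 = 0.4000 s
reaction-phase robot travel = 1.6000·0.0800 = 0.1280 m
robot under decel: 1.6000²/(2·4.0000) = 0.3200 m
human closes 0.8000·0.4800 = 0.3840 m
residual clearance needed = 0.0400+0.0100+0.0600 = 0.1100 m
S_min ≈ 0.1280+0.3200+0.3840+0.1100  ⇒  S_min = 471/500 m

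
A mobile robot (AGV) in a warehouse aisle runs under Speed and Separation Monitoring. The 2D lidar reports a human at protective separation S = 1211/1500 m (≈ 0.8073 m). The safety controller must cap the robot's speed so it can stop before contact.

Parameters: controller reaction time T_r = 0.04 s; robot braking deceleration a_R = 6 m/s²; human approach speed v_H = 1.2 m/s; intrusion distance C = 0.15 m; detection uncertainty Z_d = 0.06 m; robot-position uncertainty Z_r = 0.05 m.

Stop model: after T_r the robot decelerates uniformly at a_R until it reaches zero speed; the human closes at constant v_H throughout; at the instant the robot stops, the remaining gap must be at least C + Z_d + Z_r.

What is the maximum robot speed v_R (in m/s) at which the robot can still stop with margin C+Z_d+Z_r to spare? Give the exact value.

v_R_max = 7/5 m/s = 1.4000 m/s

quadratic (1/12)·v² + (6/25)·v + (-749/1500) = 0
  disc = (6/25)² − 4·(1/12)·(-749/1500) = 5041/22500 ; √disc = 71/150
  v_R = (−(6/25) + 71/150) / (2·(1/12)) = 7/5 m/s
check:
braking lasts T_s = (7/5)/6 = 0.2333 s
reaction-phase robot travel = 1.4000·0.0400 = 0.0560 m
braking distance = 1.4000²/(2·6.0000) = 0.1633 m
human closes 1.2000·0.2733 = 0.3280 m
residual clearance needed = 0.1500+0.0600+0.0500 = 0.2600 m
sum ≈ 0.0560+0.1633+0.3280+0.2600 ≈ 0.8073 m = S ✓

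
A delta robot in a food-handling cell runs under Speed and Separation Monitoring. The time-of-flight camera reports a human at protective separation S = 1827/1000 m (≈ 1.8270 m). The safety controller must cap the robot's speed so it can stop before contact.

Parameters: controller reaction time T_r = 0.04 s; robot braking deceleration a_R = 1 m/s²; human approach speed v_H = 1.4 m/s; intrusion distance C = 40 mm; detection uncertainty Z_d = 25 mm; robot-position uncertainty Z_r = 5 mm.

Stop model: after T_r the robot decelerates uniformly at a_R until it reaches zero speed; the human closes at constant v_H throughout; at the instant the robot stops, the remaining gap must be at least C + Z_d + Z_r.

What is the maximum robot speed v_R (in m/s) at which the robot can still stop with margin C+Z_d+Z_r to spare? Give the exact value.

v_R_max = 9/10 m/s = 0.9000 m/s

at the boundary: (1/2)·v² + (36/25)·v + (-1701/1000) = 0
  disc = (36/25)² − 4·(1/2)·(-1701/1000) = 13689/2500 ; √disc = 117/50
  v_R = (−(36/25) + 117/50) / (2·(1/2)) = 9/10 m/s
check:
stop time T_s = (9/10)/1 = 0.9000 s
reaction-phase robot travel = 0.9000·0.0400 = 0.0360 m
robot covers 0.9000·0.9000 − ½·1.0000·0.9000² = 0.4050 m while stopping
person approaches 1.4000·(0.0400+0.9000) = 1.3160 m
residual clearance needed = 0.0400+0.0250+0.0050 = 0.0700 m
sum ≈ 0.0360+0.4050+1.3160+0.0700 ≈ 1.8270 m = S ✓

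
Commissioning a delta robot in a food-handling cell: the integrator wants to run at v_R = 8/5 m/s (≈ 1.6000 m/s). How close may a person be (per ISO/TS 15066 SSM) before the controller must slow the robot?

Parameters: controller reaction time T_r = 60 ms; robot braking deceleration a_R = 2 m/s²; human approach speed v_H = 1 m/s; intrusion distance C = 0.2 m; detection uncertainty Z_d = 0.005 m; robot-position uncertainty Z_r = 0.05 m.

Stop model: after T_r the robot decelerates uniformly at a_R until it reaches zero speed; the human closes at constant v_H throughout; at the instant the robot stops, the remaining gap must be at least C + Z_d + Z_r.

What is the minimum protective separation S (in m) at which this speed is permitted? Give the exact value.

braking lasts T_s = (8/5)/2 = 0.8000 s
robot in T_r: 1.6000·0.0600 = 0.0960 m
robot covers 1.6000·0.8000 − ½·2.0000·0.8000² = 0.6400 m while stopping
person approaches 1.0000·(0.0600+0.8000) = 0.8600 m
C+Z_d+Z_r = 0.2000+0.0050+0.0500 = 0.2550 m
S_min ≈ 0.0960+0.6400+0.8600+0.2550  ⇒  S_min = 1851/1000 m

S_min = 1851/1000 m = 1.8510 m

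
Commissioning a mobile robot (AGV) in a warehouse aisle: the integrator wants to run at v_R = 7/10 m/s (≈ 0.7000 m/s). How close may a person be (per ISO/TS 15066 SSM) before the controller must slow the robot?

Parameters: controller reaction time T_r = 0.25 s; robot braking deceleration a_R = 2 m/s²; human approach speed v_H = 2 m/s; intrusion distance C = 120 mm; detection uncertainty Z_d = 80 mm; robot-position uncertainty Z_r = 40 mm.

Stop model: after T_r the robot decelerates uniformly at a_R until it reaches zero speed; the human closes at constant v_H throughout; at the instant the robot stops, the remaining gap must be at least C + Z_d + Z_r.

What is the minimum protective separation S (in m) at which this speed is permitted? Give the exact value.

S_min = 139/80 m = 1.7375 m

braking lasts T_s = (7/10)/2 = 0.3500 s
reaction-phase robot travel = 0.7000·0.2500 = 0.1750 m
robot under decel: 0.7000²/(2·2.0000) = 0.1225 m
human over T_r+T_s: 2.0000·(0.2500+0.3500) = 1.2000 m
C+Z_d+Z_r = 0.1200+0.0800+0.0400 = 0.2400 m
S_min ≈ 0.1750+0.1225+1.2000+0.2400  ⇒  S_min = 139/80 m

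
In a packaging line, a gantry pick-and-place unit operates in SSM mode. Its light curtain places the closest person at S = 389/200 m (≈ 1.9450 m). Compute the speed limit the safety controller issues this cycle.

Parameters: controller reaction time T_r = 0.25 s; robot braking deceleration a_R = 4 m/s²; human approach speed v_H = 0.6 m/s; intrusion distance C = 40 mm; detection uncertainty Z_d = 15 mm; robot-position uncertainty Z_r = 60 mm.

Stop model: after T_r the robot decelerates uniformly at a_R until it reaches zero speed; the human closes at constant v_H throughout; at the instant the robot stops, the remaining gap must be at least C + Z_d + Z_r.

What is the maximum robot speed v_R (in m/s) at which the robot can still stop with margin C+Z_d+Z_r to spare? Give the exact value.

v_R_max = 12/5 m/s = 2.4000 m/s

quadratic (1/8)·v² + (2/5)·v + (-42/25) = 0
  disc = (2/5)² − 4·(1/8)·(-42/25) = 1 ; √disc = 1
  v_R = (−(2/5) + 1) / (2·(1/8)) = 12/5 m/s
check:
stop time T_s = (12/5)/4 = 0.6000 s
reaction-phase robot travel = 2.4000·0.2500 = 0.6000 m
braking distance = 2.4000²/(2·4.0000) = 0.7200 m
human closes 0.6000·0.8500 = 0.5100 m
C+Z_d+Z_r = 0.0400+0.0150+0.0600 = 0.1150 m
sum ≈ 0.6000+0.7200+0.5100+0.1150 ≈ 1.9450 m = S ✓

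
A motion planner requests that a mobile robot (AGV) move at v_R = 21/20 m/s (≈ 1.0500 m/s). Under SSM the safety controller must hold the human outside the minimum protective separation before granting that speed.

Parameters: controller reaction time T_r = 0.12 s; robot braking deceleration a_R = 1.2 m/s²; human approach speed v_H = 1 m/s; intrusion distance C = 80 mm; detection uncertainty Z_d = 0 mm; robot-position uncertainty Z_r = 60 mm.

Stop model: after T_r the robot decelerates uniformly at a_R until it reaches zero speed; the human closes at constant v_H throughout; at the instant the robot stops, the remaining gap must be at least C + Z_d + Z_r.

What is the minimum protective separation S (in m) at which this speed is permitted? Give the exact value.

S_min = 13763/8000 m = 1.7204 m

braking lasts T_s = (21/20)/(6/5) = 0.8750 s
robot in T_r: 1.0500·0.1200 = 0.1260 m
robot under decel: 1.0500²/(2·1.2000) = 0.4594 m
human over T_r+T_s: 1.0000·(0.1200+0.8750) = 0.9950 m
residual clearance needed = 0.0800+0.0000+0.0600 = 0.1400 m
S_min ≈ 0.1260+0.4594+0.9950+0.1400  ⇒  S_min = 13763/8000 m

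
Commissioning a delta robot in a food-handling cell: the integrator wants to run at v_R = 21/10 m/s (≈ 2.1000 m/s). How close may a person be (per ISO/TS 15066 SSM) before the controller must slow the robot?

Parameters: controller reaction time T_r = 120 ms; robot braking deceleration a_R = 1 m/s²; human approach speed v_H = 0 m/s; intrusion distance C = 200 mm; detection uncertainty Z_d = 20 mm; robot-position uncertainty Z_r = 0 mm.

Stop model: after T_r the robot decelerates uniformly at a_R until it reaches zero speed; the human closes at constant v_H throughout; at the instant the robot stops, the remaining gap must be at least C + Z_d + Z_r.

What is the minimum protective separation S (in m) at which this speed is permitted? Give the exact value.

S_min = 2677/1000 m = 2.6770 m

braking lasts T_s = (21/10)/1 = 2.1000 s
reaction-phase robot travel = 2.1000·0.1200 = 0.2520 m
robot covers 2.1000·2.1000 − ½·1.0000·2.1000² = 2.2050 m while stopping
human over T_r+T_s: 0.0000·(0.1200+2.1000) = 0.0000 m
C+Z_d+Z_r = 0.2000+0.0200+0.0000 = 0.2200 m
S_min ≈ 0.2520+2.2050+0.0000+0.2200  ⇒  S_min = 2677/1000 m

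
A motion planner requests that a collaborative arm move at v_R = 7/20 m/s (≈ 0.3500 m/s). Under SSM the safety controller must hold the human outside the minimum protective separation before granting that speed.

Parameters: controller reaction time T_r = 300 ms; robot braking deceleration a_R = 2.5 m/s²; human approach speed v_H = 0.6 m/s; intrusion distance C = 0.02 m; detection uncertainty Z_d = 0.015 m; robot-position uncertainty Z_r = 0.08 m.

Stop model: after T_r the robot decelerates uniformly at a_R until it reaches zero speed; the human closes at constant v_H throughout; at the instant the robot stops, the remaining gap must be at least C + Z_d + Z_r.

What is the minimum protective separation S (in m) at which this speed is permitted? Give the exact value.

S_min = 1017/2000 m = 0.5085 m

braking lasts T_s = (7/20)/(5/2) = 0.1400 s
reaction-phase robot travel = 0.3500·0.3000 = 0.1050 m
braking distance = 0.3500²/(2·2.5000) = 0.0245 m
human closes 0.6000·0.4400 = 0.2640 m
margins: 0.0200+0.0150+0.0800 = 0.1150 m
S_min ≈ 0.1050+0.0245+0.2640+0.1150  ⇒  S_min = 1017/2000 m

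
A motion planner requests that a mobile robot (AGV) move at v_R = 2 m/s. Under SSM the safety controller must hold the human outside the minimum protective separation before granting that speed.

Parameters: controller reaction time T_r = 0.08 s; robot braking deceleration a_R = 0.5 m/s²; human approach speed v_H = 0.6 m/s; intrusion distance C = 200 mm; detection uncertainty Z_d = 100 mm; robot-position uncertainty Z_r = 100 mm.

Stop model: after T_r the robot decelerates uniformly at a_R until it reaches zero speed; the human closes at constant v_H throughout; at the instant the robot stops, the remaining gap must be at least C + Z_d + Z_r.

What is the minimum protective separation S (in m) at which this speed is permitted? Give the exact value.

braking lasts T_s = 2/(1/2) = 4.0000 s
robot covers v_R·T_r = 2.0000·0.0800 = 0.1600 m before braking
braking distance = 2.0000²/(2·0.5000) = 4.0000 m
human over T_r+T_s: 0.6000·(0.0800+4.0000) = 2.4480 m
C+Z_d+Z_r = 0.2000+0.1000+0.1000 = 0.4000 m
S_min ≈ 0.1600+4.0000+2.4480+0.4000  ⇒  S_min = 876/125 m

S_min = 876/125 m = 7.0080 m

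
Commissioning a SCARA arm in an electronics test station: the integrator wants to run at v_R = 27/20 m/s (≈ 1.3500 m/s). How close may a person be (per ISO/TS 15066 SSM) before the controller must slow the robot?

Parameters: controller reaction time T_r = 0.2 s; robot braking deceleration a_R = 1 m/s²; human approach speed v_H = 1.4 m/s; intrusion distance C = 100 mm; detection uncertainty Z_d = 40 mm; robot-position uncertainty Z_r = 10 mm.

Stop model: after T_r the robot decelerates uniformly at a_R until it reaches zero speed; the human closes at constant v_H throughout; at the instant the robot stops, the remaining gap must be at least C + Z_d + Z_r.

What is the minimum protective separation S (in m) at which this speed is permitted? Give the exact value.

braking lasts T_s = (27/20)/1 = 1.3500 s
reaction-phase robot travel = 1.3500·0.2000 = 0.2700 m
braking distance = 1.3500²/(2·1.0000) = 0.9113 m
person approaches 1.4000·(0.2000+1.3500) = 2.1700 m
residual clearance needed = 0.1000+0.0400+0.0100 = 0.1500 m
S_min ≈ 0.2700+0.9113+2.1700+0.1500  ⇒  S_min = 2801/800 m

S_min = 2801/800 m = 3.5013 m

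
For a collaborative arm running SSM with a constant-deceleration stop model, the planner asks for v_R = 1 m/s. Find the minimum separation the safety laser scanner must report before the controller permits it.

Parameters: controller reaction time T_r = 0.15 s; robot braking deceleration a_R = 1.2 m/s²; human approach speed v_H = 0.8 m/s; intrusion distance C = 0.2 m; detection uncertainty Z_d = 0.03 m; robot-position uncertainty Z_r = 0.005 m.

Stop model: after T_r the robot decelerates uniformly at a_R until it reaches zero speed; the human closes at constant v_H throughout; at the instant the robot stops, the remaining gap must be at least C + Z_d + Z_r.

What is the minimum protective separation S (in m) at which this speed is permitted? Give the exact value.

S_min = 953/600 m = 1.5883 m

stop time T_s = 1/(6/5) = 0.8333 s
reaction-phase robot travel = 1.0000·0.1500 = 0.1500 m
braking distance = 1.0000²/(2·1.2000) = 0.4167 m
human closes 0.8000·0.9833 = 0.7867 m
residual clearance needed = 0.2000+0.0300+0.0050 = 0.2350 m
S_min ≈ 0.1500+0.4167+0.7867+0.2350  ⇒  S_min = 953/600 m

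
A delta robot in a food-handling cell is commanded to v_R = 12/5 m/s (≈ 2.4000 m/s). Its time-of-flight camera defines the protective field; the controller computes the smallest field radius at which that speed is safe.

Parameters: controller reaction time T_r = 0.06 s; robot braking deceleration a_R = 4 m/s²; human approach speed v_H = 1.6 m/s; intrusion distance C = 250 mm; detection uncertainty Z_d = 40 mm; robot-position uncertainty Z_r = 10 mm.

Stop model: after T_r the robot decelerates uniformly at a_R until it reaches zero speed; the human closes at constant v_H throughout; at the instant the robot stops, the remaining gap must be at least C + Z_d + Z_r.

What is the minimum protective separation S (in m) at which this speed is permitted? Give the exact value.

stop time T_s = (12/5)/4 = 0.6000 s
reaction-phase robot travel = 2.4000·0.0600 = 0.1440 m
braking distance = 2.4000²/(2·4.0000) = 0.7200 m
human over T_r+T_s: 1.6000·(0.0600+0.6000) = 1.0560 m
residual clearance needed = 0.2500+0.0400+0.0100 = 0.3000 m
S_min ≈ 0.1440+0.7200+1.0560+0.3000  ⇒  S_min = 111/50 m

S_min = 111/50 m = 2.2200 m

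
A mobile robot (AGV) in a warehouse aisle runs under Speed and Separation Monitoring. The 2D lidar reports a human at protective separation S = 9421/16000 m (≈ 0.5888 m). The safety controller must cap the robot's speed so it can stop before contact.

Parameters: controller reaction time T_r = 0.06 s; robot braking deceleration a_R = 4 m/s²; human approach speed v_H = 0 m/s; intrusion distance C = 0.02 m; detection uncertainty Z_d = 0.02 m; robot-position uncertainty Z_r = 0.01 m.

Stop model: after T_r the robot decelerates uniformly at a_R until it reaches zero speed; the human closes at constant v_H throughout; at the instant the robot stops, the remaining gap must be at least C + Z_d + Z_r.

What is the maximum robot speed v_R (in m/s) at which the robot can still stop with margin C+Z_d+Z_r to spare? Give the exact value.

at the boundary: (1/8)·v² + (3/50)·v + (-8621/16000) = 0
  disc = (3/50)² − 4·(1/8)·(-8621/16000) = 43681/160000 ; √disc = 209/400
  v_R = (−(3/50) + 209/400) / (2·(1/8)) = 37/20 m/s
check:
T_s = v_R/a_R = (37/20)/4 = 0.4625 s
reaction-phase robot travel = 1.8500·0.0600 = 0.1110 m
robot covers 1.8500·0.4625 − ½·4.0000·0.4625² = 0.4278 m while stopping
person approaches 0.0000·(0.0600+0.4625) = 0.0000 m
margins: 0.0200+0.0200+0.0100 = 0.0500 m
sum ≈ 0.1110+0.4278+0.0000+0.0500 ≈ 0.5888 m = S ✓

v_R_max = 37/20 m/s = 1.8500 m/s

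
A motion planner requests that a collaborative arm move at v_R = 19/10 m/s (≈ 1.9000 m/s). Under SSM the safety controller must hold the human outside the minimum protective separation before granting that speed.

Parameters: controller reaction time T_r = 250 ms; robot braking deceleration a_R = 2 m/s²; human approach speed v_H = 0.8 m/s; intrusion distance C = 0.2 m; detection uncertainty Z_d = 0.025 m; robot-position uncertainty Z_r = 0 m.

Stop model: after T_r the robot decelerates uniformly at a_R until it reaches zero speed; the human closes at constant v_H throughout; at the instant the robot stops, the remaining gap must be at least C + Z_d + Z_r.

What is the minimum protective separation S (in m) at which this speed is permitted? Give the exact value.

stop time T_s = (19/10)/2 = 0.9500 s
robot covers v_R·T_r = 1.9000·0.2500 = 0.4750 m before braking
braking distance = 1.9000²/(2·2.0000) = 0.9025 m
person approaches 0.8000·(0.2500+0.9500) = 0.9600 m
C+Z_d+Z_r = 0.2000+0.0250+0.0000 = 0.2250 m
S_min ≈ 0.4750+0.9025+0.9600+0.2250  ⇒  S_min = 41/16 m

S_min = 41/16 m = 2.5625 m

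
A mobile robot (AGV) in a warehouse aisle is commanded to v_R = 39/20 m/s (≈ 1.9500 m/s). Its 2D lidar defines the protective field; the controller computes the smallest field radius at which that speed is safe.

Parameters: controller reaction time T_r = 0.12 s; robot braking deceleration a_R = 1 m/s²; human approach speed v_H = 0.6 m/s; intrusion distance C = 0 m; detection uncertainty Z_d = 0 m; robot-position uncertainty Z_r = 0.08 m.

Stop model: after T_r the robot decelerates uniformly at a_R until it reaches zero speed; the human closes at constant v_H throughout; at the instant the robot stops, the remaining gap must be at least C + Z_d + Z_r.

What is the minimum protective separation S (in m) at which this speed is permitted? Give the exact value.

S_min = 13829/4000 m = 3.4573 m

braking lasts T_s = (39/20)/1 = 1.9500 s
reaction-phase robot travel = 1.9500·0.1200 = 0.2340 m
robot under decel: 1.9500²/(2·1.0000) = 1.9013 m
human closes 0.6000·2.0700 = 1.2420 m
margins: 0.0000+0.0000+0.0800 = 0.0800 m
S_min ≈ 0.2340+1.9013+1.2420+0.0800  ⇒  S_min = 13829/4000 m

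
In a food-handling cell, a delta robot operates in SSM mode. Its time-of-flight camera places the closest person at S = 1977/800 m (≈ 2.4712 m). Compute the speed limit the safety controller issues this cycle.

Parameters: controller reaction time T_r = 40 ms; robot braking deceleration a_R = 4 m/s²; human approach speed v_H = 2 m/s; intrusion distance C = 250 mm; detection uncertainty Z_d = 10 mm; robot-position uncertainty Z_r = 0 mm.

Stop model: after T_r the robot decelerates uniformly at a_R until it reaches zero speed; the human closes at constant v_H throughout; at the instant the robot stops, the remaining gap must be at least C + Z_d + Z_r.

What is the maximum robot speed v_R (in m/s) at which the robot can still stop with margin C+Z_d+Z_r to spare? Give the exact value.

v_R_max = 5/2 m/s = 2.5000 m/s

collect terms ⇒ (1/8)·v_R² + (27/50)·v_R + (-341/160) = 0
  disc = (27/50)² − 4·(1/8)·(-341/160) = 54289/40000 ; √disc = 233/200
  v_R = (−(27/50) + 233/200) / (2·(1/8)) = 5/2 m/s
check:
T_s = v_R/a_R = (5/2)/4 = 0.6250 s
robot covers v_R·T_r = 2.5000·0.0400 = 0.1000 m before braking
robot under decel: 2.5000²/(2·4.0000) = 0.7812 m
human over T_r+T_s: 2.0000·(0.0400+0.6250) = 1.3300 m
margins: 0.2500+0.0100+0.0000 = 0.2600 m
sum ≈ 0.1000+0.7812+1.3300+0.2600 ≈ 2.4712 m = S ✓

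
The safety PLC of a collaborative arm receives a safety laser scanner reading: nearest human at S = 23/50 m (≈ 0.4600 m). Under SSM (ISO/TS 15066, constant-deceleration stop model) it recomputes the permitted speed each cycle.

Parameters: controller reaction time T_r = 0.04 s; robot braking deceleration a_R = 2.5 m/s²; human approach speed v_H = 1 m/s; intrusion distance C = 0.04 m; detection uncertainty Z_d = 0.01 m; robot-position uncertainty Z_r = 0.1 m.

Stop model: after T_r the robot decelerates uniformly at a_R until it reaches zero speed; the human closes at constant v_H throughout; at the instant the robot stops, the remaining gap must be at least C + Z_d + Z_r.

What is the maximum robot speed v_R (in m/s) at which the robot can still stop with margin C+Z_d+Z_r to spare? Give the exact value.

v_R_max = 1/2 m/s = 0.5000 m/s

collect terms ⇒ (1/5)·v_R² + (11/25)·v_R + (-27/100) = 0
  disc = (11/25)² − 4·(1/5)·(-27/100) = 256/625 ; √disc = 16/25
  v_R = (−(11/25) + 16/25) / (2·(1/5)) = 1/2 m/s
check:
stop time T_s = (1/2)/(5/2) = 0.2000 s
robot covers v_R·T_r = 0.5000·0.0400 = 0.0200 m before braking
robot covers 0.5000·0.2000 − ½·2.5000·0.2000² = 0.0500 m while stopping
human over T_r+T_s: 1.0000·(0.0400+0.2000) = 0.2400 m
C+Z_d+Z_r = 0.0400+0.0100+0.1000 = 0.1500 m
sum ≈ 0.0200+0.0500+0.2400+0.1500 ≈ 0.4600 m = S ✓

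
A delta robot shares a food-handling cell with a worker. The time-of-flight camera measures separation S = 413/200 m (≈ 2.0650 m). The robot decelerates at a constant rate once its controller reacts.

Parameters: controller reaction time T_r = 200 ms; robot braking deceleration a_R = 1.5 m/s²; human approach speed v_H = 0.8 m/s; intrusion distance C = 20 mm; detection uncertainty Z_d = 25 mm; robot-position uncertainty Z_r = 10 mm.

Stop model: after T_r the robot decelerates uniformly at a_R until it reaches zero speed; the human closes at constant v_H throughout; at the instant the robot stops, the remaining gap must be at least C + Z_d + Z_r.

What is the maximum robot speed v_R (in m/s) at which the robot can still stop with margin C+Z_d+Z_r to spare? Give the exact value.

quadratic (1/3)·v² + (11/15)·v + (-37/20) = 0
  disc = (11/15)² − 4·(1/3)·(-37/20) = 676/225 ; √disc = 26/15
  v_R = (−(11/15) + 26/15) / (2·(1/3)) = 3/2 m/s
check:
braking lasts T_s = (3/2)/(3/2) = 1.0000 s
reaction-phase robot travel = 1.5000·0.2000 = 0.3000 m
robot covers 1.5000·1.0000 − ½·1.5000·1.0000² = 0.7500 m while stopping
human closes 0.8000·1.2000 = 0.9600 m
margins: 0.0200+0.0250+0.0100 = 0.0550 m
sum ≈ 0.3000+0.7500+0.9600+0.0550 ≈ 2.0650 m = S ✓

v_R_max = 3/2 m/s = 1.5000 m/s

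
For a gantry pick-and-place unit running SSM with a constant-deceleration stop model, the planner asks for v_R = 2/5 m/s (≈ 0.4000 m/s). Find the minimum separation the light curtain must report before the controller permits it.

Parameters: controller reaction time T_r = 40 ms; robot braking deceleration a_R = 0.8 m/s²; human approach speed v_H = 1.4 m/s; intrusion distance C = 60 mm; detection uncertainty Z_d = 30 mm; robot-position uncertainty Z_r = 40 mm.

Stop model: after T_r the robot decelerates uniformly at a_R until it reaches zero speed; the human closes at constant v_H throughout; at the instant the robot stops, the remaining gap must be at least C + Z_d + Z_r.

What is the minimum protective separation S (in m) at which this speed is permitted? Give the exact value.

S_min = 501/500 m = 1.0020 m

braking lasts T_s = (2/5)/(4/5) = 0.5000 s
robot in T_r: 0.4000·0.0400 = 0.0160 m
robot covers 0.4000·0.5000 − ½·0.8000·0.5000² = 0.1000 m while stopping
human over T_r+T_s: 1.4000·(0.0400+0.5000) = 0.7560 m
C+Z_d+Z_r = 0.0600+0.0300+0.0400 = 0.1300 m
S_min ≈ 0.0160+0.1000+0.7560+0.1300  ⇒  S_min = 501/500 m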